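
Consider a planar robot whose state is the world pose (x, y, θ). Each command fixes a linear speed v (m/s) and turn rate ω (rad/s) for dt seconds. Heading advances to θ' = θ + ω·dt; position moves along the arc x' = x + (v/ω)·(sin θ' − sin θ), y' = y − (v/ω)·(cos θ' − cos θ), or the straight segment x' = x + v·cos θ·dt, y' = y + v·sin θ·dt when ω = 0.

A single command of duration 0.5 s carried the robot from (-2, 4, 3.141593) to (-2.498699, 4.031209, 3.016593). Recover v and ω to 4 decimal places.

Δθ = 3.016593 − 3.141593 = -0.125000
ω = Δθ/dt = -0.125000/0.5 = -0.2500
R = Δx/(sin θ' − sin θ) = -4.0000
v = R·ω = -4.0000·-0.2500 = 1.0000

v = 1.0000, ω = -0.2500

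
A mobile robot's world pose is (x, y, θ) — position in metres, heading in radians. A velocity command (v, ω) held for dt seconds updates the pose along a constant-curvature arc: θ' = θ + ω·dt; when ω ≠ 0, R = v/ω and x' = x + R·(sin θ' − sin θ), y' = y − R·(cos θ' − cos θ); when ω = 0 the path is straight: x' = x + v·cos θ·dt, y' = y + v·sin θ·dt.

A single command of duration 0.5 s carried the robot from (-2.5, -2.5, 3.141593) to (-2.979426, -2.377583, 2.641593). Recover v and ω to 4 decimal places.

Δθ = 2.641593 − 3.141593 = -0.500000
ω = Δθ/dt = -0.500000/0.5 = -1.0000
R = Δx/(sin θ' − sin θ) = -1.0000
v = R·ω = -1.0000·-1.0000 = 1.0000

v = 1.0000, ω = -1.0000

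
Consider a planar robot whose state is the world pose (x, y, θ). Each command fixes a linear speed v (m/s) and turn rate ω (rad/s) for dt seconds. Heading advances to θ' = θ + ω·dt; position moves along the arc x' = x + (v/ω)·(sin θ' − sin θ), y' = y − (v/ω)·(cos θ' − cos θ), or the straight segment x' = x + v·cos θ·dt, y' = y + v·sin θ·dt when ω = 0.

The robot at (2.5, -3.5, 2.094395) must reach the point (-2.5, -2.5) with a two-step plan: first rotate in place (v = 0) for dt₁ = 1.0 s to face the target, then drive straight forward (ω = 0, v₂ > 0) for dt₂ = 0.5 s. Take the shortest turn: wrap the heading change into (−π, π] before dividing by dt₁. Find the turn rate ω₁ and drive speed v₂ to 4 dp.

ω₁ = 0.8498, v₂ = 10.1980

heading to target = atan2(-2.5−-3.5, -2.5−2.5) = 2.9442
Δθ = wrap(2.9442 − 2.0944) = 0.8498; ω₁ = Δθ/dt₁ = 0.8498
distance = √((-2.5−2.5)² + (-2.5−-3.5)²) = 5.0990; v₂ = distance/dt₂ = 10.1980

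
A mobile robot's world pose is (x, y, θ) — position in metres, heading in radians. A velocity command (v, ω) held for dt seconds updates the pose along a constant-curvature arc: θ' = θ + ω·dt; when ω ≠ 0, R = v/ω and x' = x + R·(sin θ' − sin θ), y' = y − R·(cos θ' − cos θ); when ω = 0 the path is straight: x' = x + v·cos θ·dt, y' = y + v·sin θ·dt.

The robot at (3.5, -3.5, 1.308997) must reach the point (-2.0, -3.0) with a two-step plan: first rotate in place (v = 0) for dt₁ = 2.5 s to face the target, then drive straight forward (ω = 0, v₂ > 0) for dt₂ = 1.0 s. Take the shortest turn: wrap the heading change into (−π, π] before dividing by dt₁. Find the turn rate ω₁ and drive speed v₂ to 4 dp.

heading to target = atan2(-3−-3.5, -2−3.5) = 3.0509
Δθ = wrap(3.0509 − 1.3090) = 1.7419; ω₁ = Δθ/dt₁ = 0.6968
distance = √((-2−3.5)² + (-3−-3.5)²) = 5.5227; v₂ = distance/dt₂ = 5.5227

ω₁ = 0.6968, v₂ = 5.5227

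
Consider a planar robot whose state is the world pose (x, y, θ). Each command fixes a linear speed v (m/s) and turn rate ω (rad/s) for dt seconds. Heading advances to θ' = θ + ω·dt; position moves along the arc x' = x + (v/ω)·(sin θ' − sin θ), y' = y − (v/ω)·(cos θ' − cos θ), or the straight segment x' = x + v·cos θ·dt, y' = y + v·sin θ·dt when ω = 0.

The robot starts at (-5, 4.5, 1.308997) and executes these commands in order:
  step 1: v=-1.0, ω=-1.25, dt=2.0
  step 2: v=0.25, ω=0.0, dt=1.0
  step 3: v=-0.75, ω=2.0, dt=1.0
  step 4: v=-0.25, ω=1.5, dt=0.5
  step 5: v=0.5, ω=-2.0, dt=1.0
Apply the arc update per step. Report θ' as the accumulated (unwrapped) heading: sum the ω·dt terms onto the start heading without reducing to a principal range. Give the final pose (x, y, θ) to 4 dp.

step 1: θ'=-1.1910 (R=0.8000) → pose (-6.5157, 4.4105, -1.1910)
step 2: θ'=-1.1910 (straight) → pose (-6.4231, 4.1783, -1.1910)
step 3: θ'=0.8090 (R=-0.3750) → pose (-7.0427, 4.2981, 0.8090)
step 4: θ'=1.5590 (R=-0.1667) → pose (-7.0887, 4.1850, 1.5590)
step 5: θ'=-0.4410 (R=-0.2500) → pose (-6.7320, 4.4082, -0.4410)

(-6.7320, 4.4082, -0.4410)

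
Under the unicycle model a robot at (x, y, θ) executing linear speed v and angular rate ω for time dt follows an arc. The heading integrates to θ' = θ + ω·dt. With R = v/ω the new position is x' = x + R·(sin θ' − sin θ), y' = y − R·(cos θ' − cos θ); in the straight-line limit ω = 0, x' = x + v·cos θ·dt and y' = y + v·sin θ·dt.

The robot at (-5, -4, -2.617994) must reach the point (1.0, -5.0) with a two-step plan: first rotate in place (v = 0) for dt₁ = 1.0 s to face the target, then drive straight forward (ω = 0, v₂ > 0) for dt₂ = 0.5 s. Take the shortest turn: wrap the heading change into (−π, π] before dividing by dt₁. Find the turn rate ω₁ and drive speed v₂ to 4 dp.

ω₁ = 2.4528, v₂ = 12.1655

heading to target = atan2(-5−-4, 1−-5) = -0.1651
Δθ = wrap(-0.1651 − -2.6180) = 2.4528; ω₁ = Δθ/dt₁ = 2.4528
distance = √((1−-5)² + (-5−-4)²) = 6.0828; v₂ = distance/dt₂ = 12.1655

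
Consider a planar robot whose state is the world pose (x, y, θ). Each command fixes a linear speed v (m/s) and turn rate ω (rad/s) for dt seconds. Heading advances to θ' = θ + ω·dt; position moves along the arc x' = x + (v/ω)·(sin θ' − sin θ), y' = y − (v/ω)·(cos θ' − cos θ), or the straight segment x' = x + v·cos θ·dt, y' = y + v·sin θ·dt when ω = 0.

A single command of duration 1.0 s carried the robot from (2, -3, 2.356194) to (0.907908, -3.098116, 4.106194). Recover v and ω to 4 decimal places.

v = 1.2500, ω = 1.7500

Δθ = 4.106194 − 2.356194 = 1.750000
ω = Δθ/dt = 1.750000/1.0 = 1.7500
R = Δx/(sin θ' − sin θ) = 0.7143
v = R·ω = 0.7143·1.7500 = 1.2500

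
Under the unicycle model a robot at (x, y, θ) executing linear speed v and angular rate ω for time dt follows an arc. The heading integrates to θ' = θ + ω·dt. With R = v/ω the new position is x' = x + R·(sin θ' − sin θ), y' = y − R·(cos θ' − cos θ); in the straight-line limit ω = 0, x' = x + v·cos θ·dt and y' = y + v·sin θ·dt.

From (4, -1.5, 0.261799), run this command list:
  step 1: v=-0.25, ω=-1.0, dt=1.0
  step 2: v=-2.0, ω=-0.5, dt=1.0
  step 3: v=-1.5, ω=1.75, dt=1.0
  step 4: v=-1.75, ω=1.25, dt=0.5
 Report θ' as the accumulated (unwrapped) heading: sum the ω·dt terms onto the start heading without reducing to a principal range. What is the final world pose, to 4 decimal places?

(0.8636, 0.0448, 1.1368)

step 1: θ'=-0.7382 (R=0.2500) → pose (3.7671, -1.4434, -0.7382)
step 2: θ'=-1.2382 (R=4.0000) → pose (2.6781, 0.2093, -1.2382)
step 3: θ'=0.5118 (R=-0.8571) → pose (1.4481, 0.6768, 0.5118)
step 4: θ'=1.1368 (R=-1.4000) → pose (0.8636, 0.0448, 1.1368)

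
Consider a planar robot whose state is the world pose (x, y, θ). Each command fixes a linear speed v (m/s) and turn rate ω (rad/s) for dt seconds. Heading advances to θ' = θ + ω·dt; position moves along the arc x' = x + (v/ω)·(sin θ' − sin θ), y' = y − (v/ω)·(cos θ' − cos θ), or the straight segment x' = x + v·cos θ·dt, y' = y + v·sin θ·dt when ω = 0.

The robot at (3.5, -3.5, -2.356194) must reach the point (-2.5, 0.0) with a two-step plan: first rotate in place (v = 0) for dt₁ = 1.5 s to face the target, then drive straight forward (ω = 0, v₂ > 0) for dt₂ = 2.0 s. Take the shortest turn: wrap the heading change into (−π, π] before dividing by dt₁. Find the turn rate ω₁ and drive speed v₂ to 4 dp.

ω₁ = -0.8756, v₂ = 3.4731

heading to target = atan2(0−-3.5, -2.5−3.5) = 2.6135
Δθ = wrap(2.6135 − -2.3562) = -1.3135; ω₁ = Δθ/dt₁ = -0.8756
distance = √((-2.5−3.5)² + (0−-3.5)²) = 6.9462; v₂ = distance/dt₂ = 3.4731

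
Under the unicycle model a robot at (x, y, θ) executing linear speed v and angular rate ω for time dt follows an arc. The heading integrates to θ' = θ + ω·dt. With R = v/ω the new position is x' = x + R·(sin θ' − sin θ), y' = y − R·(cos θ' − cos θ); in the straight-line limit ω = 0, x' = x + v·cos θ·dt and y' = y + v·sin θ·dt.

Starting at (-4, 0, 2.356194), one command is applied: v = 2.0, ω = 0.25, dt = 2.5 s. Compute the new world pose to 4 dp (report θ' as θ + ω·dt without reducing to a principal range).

θ' = 2.3562 + 0.25·2.5 = 2.9812
R = v/ω = 2.0/0.25 = 8.0000
x' = -4 + 8.0000·(sin 2.9812 − sin 2.3562) = -8.3792
y' = 0 − 8.0000·(cos 2.9812 − cos 2.3562) = 2.2405

(-8.3792, 2.2405, 2.9812)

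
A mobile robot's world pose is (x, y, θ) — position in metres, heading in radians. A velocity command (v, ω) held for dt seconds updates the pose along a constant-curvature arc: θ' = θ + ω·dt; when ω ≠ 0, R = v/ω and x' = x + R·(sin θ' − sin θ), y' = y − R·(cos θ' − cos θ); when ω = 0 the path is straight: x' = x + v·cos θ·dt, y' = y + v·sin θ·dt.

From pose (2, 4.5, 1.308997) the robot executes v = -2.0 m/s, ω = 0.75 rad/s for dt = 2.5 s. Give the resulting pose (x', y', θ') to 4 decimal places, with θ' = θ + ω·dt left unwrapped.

(4.6888, 1.1455, 3.1840)

θ' = 1.3090 + 0.75·2.5 = 3.1840
R = v/ω = -2.0/0.75 = -2.6667
x' = 2 + -2.6667·(sin 3.1840 − sin 1.3090) = 4.6888
y' = 4.5 − -2.6667·(cos 3.1840 − cos 1.3090) = 1.1455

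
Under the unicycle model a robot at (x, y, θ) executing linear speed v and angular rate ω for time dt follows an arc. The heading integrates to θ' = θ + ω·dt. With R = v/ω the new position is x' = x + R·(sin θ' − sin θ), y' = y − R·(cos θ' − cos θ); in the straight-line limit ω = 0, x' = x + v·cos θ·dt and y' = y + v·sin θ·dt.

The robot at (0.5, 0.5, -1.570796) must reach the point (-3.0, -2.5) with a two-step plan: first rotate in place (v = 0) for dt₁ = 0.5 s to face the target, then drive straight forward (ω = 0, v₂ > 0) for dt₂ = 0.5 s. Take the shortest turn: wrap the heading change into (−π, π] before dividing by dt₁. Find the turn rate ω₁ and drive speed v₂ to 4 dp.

heading to target = atan2(-2.5−0.5, -3−0.5) = -2.4330
Δθ = wrap(-2.4330 − -1.5708) = -0.8622; ω₁ = Δθ/dt₁ = -1.7243
distance = √((-3−0.5)² + (-2.5−0.5)²) = 4.6098; v₂ = distance/dt₂ = 9.2195

ω₁ = -1.7243, v₂ = 9.2195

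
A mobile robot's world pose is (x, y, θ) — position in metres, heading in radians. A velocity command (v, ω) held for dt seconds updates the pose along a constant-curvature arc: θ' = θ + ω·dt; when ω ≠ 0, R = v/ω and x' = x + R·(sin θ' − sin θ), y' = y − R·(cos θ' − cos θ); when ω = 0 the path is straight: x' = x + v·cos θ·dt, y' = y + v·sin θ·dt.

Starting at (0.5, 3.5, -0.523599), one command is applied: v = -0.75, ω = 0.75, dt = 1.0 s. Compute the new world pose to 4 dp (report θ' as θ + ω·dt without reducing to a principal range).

(-0.2245, 3.6085, 0.2264)

θ' = -0.5236 + 0.75·1.0 = 0.2264
R = v/ω = -0.75/0.75 = -1.0000
x' = 0.5 + -1.0000·(sin 0.2264 − sin -0.5236) = -0.2245
y' = 3.5 − -1.0000·(cos 0.2264 − cos -0.5236) = 3.6085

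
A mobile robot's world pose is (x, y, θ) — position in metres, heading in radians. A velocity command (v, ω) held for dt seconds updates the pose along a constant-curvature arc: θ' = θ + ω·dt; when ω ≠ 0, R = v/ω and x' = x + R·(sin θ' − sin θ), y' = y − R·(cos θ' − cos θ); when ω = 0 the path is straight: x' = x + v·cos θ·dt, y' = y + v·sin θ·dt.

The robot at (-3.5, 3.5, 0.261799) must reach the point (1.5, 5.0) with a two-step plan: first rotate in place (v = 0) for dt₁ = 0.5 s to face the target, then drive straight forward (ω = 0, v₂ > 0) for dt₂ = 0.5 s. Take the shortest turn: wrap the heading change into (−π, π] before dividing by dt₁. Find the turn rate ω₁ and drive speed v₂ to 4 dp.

heading to target = atan2(5−3.5, 1.5−-3.5) = 0.2915
Δθ = wrap(0.2915 − 0.2618) = 0.0297; ω₁ = Δθ/dt₁ = 0.0593
distance = √((1.5−-3.5)² + (5−3.5)²) = 5.2202; v₂ = distance/dt₂ = 10.4403

ω₁ = 0.0593, v₂ = 10.4403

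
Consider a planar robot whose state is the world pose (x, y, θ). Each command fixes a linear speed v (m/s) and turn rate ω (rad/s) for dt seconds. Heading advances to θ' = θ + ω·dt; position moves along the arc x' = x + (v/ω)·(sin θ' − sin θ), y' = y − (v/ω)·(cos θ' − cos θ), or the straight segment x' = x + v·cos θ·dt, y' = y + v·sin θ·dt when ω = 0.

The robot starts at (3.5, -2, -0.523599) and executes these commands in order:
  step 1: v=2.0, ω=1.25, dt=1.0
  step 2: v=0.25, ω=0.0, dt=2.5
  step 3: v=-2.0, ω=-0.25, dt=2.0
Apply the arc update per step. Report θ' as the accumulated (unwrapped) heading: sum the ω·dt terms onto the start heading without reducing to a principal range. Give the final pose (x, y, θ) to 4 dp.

step 1: θ'=0.7264 (R=1.6000) → pose (5.3627, -1.8105, 0.7264)
step 2: θ'=0.7264 (straight) → pose (5.8299, -1.3954, 0.7264)
step 3: θ'=0.2264 (R=8.0000) → pose (2.3122, -3.2106, 0.2264)

(2.3122, -3.2106, 0.2264)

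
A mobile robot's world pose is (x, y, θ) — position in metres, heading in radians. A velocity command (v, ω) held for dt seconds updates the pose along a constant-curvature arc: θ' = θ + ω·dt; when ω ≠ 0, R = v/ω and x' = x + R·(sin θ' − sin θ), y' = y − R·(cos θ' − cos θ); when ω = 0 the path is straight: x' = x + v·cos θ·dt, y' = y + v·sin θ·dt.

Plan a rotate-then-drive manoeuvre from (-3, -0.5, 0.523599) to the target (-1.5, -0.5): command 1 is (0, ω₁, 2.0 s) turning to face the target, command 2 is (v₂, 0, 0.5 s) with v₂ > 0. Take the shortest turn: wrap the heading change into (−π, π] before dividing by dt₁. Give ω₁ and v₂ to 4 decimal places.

heading to target = atan2(-0.5−-0.5, -1.5−-3) = 0.0000
Δθ = wrap(0.0000 − 0.5236) = -0.5236; ω₁ = Δθ/dt₁ = -0.2618
distance = √((-1.5−-3)² + (-0.5−-0.5)²) = 1.5000; v₂ = distance/dt₂ = 3.0000

ω₁ = -0.2618, v₂ = 3.0000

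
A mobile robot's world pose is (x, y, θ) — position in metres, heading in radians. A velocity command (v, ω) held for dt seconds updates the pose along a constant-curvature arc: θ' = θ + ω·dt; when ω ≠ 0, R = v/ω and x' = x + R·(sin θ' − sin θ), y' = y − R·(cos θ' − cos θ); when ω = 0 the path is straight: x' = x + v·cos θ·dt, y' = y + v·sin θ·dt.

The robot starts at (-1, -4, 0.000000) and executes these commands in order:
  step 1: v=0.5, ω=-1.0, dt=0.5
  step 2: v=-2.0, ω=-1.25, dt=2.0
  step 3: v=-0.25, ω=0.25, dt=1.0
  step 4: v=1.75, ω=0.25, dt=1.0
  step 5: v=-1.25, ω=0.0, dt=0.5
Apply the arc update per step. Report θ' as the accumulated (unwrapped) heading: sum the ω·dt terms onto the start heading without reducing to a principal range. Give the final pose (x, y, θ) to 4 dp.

step 1: θ'=-0.5000 (R=-0.5000) → pose (-0.7603, -4.0612, -0.5000)
step 2: θ'=-3.0000 (R=1.6000) → pose (-0.2190, -1.0731, -3.0000)
step 3: θ'=-2.7500 (R=-1.0000) → pose (0.0215, -1.0074, -2.7500)
step 4: θ'=-2.5000 (R=7.0000) → pose (-1.4961, -1.8695, -2.5000)
step 5: θ'=-2.5000 (straight) → pose (-0.9954, -1.4955, -2.5000)

(-0.9954, -1.4955, -2.5000)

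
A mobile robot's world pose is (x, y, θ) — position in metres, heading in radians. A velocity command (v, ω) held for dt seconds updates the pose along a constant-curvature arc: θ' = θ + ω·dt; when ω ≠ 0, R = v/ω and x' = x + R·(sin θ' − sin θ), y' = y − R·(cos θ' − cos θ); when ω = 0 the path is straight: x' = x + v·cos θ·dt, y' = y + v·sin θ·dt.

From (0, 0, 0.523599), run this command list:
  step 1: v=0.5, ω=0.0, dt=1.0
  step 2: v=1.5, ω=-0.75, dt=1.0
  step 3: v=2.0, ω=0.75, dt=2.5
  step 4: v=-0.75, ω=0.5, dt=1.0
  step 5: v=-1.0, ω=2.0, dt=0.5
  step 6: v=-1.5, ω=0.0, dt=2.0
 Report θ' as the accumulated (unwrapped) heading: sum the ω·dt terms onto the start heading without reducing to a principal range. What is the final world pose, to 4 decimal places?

(8.8004, 2.3642, 3.1486)

step 1: θ'=0.5236 (straight) → pose (0.4330, 0.2500, 0.5236)
step 2: θ'=-0.2264 (R=-2.0000) → pose (1.8820, 0.4669, -0.2264)
step 3: θ'=1.6486 (R=2.6667) → pose (5.1391, 3.2728, 1.6486)
step 4: θ'=2.1486 (R=-1.5000) → pose (5.3781, 2.5701, 2.1486)
step 5: θ'=3.1486 (R=-0.5000) → pose (5.8004, 2.3432, 3.1486)
step 6: θ'=3.1486 (straight) → pose (8.8004, 2.3642, 3.1486)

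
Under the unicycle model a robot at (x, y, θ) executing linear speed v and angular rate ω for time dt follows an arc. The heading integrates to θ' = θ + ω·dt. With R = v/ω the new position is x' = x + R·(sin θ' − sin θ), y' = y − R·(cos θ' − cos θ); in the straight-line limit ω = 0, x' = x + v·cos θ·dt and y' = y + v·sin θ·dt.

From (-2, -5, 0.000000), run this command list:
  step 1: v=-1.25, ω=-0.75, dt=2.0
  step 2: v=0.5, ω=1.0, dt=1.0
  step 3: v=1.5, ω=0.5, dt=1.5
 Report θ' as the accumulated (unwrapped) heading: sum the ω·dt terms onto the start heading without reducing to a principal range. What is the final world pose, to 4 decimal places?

(-1.2230, -4.1286, 0.2500)

step 1: θ'=-1.5000 (R=1.6667) → pose (-3.6625, -3.4512, -1.5000)
step 2: θ'=-0.5000 (R=0.5000) → pose (-3.4035, -3.8547, -0.5000)
step 3: θ'=0.2500 (R=3.0000) → pose (-1.2230, -4.1286, 0.2500)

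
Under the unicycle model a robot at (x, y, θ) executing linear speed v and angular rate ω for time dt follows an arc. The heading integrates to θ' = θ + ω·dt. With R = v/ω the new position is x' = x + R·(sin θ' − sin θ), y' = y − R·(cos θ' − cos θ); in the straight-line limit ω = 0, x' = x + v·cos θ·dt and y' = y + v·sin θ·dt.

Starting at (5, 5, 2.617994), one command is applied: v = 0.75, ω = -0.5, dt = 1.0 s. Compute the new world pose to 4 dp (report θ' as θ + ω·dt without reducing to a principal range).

θ' = 2.6180 + -0.5·1.0 = 2.1180
R = v/ω = 0.75/-0.5 = -1.5000
x' = 5 + -1.5000·(sin 2.1180 − sin 2.6180) = 4.4690
y' = 5 − -1.5000·(cos 2.1180 − cos 2.6180) = 5.5186

(4.4690, 5.5186, 2.1180)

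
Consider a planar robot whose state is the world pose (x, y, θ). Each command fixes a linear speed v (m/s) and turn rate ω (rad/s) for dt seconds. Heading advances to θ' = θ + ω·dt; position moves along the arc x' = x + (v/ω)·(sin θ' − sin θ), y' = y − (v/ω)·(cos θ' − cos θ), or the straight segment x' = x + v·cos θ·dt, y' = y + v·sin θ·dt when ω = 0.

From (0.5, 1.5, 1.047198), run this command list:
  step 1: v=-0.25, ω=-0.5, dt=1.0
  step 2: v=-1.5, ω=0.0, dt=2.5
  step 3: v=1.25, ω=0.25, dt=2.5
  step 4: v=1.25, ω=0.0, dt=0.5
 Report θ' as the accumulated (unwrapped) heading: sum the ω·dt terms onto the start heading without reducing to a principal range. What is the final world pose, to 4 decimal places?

(-0.6262, 2.2772, 1.1722)

step 1: θ'=0.5472 (R=0.5000) → pose (0.3271, 1.3230, 0.5472)
step 2: θ'=0.5472 (straight) → pose (-2.8753, -0.6281, 0.5472)
step 3: θ'=1.1722 (R=5.0000) → pose (-0.8688, 1.7012, 1.1722)
step 4: θ'=1.1722 (straight) → pose (-0.6262, 2.2772, 1.1722)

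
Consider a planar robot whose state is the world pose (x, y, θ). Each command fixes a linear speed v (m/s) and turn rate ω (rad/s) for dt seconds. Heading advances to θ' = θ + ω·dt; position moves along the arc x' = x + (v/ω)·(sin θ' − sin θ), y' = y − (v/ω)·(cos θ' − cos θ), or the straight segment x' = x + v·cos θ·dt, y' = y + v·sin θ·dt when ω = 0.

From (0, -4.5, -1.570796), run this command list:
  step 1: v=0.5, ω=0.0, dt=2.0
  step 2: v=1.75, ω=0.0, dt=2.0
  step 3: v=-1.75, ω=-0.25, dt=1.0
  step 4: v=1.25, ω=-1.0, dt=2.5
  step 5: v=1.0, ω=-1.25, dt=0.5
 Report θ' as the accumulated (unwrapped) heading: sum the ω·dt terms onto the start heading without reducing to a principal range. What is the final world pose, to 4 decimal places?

(-2.1878, -6.9456, -4.9458)

step 1: θ'=-1.5708 (straight) → pose (0.0000, -5.5000, -1.5708)
step 2: θ'=-1.5708 (straight) → pose (0.0000, -9.0000, -1.5708)
step 3: θ'=-1.8208 (R=7.0000) → pose (0.2176, -7.2682, -1.8208)
step 4: θ'=-4.3208 (R=-1.2500) → pose (-2.1489, -7.4360, -4.3208)
step 5: θ'=-4.9458 (R=-0.8000) → pose (-2.1878, -6.9456, -4.9458)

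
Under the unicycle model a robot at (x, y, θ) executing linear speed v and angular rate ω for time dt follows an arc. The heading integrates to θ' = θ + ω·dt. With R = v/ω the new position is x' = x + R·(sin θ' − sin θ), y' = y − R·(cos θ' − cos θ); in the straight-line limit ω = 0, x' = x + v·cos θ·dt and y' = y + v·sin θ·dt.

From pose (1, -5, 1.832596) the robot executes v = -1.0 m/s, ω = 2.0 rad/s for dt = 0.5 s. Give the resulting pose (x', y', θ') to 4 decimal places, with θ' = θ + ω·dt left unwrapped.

θ' = 1.8326 + 2.0·0.5 = 2.8326
R = v/ω = -1.0/2.0 = -0.5000
x' = 1 + -0.5000·(sin 2.8326 − sin 1.8326) = 1.3309
y' = -5 − -0.5000·(cos 2.8326 − cos 1.8326) = -5.3469

(1.3309, -5.3469, 2.8326)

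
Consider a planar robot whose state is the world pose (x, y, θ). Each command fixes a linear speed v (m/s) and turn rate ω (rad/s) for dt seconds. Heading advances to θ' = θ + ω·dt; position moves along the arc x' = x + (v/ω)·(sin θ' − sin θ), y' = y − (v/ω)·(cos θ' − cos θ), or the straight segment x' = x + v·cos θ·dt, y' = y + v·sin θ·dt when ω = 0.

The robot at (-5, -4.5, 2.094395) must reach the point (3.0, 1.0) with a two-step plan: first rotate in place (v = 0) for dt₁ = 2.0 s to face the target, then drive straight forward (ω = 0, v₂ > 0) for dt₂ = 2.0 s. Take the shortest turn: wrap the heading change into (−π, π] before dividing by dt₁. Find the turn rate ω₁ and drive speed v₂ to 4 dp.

heading to target = atan2(1−-4.5, 3−-5) = 0.6023
Δθ = wrap(0.6023 − 2.0944) = -1.4921; ω₁ = Δθ/dt₁ = -0.7461
distance = √((3−-5)² + (1−-4.5)²) = 9.7082; v₂ = distance/dt₂ = 4.8541

ω₁ = -0.7461, v₂ = 4.8541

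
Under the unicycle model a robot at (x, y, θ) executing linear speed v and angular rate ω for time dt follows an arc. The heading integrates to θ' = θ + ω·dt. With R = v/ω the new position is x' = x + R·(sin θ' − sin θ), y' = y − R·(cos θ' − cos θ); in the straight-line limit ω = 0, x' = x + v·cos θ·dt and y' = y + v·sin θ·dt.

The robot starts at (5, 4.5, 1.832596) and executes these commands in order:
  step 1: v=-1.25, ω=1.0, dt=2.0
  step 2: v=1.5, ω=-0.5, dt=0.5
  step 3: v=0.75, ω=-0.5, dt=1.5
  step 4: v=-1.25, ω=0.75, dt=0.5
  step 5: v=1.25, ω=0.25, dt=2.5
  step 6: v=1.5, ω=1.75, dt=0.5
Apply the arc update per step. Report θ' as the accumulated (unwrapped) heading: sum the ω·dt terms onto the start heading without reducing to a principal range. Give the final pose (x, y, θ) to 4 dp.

step 1: θ'=3.8326 (R=-1.2500) → pose (7.0040, 3.8603, 3.8326)
step 2: θ'=3.5826 (R=-3.0000) → pose (6.3727, 3.4591, 3.5826)
step 3: θ'=2.8326 (R=-1.5000) → pose (5.2762, 3.3866, 2.8326)
step 4: θ'=3.2076 (R=-1.6667) → pose (5.8930, 3.3113, 3.2076)
step 5: θ'=3.8326 (R=5.0000) → pose (3.0362, 2.1753, 3.8326)
step 6: θ'=4.7076 (R=0.8571) → pose (2.7254, 1.5188, 4.7076)

(2.7254, 1.5188, 4.7076)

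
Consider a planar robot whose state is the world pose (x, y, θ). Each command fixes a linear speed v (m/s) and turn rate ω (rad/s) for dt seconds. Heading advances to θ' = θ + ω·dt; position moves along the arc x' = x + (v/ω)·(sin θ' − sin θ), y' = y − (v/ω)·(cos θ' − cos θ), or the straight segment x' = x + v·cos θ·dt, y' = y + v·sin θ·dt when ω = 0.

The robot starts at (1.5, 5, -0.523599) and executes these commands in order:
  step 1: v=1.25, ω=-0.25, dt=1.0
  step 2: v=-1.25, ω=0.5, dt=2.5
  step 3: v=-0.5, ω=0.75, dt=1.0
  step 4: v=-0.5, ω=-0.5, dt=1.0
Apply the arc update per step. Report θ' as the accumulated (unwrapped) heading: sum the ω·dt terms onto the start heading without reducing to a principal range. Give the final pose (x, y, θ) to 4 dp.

step 1: θ'=-0.7736 (R=-5.0000) → pose (2.4936, 4.2469, -0.7736)
step 2: θ'=0.4764 (R=-2.5000) → pose (-0.3997, 4.6800, 0.4764)
step 3: θ'=1.2264 (R=-0.6667) → pose (-0.7215, 4.3127, 1.2264)
step 4: θ'=0.7264 (R=1.0000) → pose (-0.9986, 3.9027, 0.7264)

(-0.9986, 3.9027, 0.7264)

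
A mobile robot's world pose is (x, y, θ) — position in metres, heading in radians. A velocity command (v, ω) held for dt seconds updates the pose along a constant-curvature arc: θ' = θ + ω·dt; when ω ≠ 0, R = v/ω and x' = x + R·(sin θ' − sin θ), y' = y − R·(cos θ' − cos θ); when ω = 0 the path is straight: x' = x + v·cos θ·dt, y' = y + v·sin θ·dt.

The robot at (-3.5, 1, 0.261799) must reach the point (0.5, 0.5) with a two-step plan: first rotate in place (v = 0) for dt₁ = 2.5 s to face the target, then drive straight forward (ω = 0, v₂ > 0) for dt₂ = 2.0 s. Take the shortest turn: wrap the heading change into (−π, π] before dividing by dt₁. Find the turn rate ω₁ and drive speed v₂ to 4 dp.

heading to target = atan2(0.5−1, 0.5−-3.5) = -0.1244
Δθ = wrap(-0.1244 − 0.2618) = -0.3862; ω₁ = Δθ/dt₁ = -0.1545
distance = √((0.5−-3.5)² + (0.5−1)²) = 4.0311; v₂ = distance/dt₂ = 2.0156

ω₁ = -0.1545, v₂ = 2.0156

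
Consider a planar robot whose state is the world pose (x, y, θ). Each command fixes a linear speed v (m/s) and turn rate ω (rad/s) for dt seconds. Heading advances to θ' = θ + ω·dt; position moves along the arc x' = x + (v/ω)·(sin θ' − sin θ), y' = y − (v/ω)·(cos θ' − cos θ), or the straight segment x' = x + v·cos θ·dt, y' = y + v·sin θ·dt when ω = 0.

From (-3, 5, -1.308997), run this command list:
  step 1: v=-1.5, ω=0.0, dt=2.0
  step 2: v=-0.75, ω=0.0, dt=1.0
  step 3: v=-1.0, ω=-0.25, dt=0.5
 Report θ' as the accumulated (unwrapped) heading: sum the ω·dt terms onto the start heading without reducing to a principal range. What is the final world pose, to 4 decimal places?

(-4.0695, 9.1120, -1.4340)

step 1: θ'=-1.3090 (straight) → pose (-3.7765, 7.8978, -1.3090)
step 2: θ'=-1.3090 (straight) → pose (-3.9706, 8.6222, -1.3090)
step 3: θ'=-1.4340 (R=4.0000) → pose (-4.0695, 9.1120, -1.4340)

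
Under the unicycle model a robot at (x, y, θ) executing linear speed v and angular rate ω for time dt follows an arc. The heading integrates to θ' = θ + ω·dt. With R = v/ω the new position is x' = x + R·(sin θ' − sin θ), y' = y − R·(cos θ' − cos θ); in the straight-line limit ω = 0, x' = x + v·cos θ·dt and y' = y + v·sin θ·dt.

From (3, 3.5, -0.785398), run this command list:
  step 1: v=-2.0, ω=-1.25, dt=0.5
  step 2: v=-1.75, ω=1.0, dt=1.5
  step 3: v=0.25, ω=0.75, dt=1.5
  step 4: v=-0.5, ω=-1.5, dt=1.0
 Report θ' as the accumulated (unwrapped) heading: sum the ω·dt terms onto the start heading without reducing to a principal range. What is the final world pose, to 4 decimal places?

step 1: θ'=-1.4104 (R=1.6000) → pose (2.5519, 4.3758, -1.4104)
step 2: θ'=0.0896 (R=-1.7500) → pose (0.6678, 5.8393, 0.0896)
step 3: θ'=1.2146 (R=0.3333) → pose (0.9504, 6.0551, 1.2146)
step 4: θ'=-0.2854 (R=0.3333) → pose (0.5441, 5.8515, -0.2854)

(0.5441, 5.8515, -0.2854)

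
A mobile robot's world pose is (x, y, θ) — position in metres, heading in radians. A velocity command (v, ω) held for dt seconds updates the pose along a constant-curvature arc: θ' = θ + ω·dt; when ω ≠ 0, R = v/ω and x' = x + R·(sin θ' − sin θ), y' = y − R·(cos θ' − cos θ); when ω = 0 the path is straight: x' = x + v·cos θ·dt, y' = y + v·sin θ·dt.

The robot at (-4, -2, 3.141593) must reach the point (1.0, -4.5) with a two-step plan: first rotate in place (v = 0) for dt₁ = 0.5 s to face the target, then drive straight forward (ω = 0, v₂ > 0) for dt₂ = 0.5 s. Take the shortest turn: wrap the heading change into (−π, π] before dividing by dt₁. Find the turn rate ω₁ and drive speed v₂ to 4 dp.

ω₁ = 5.3559, v₂ = 11.1803

heading to target = atan2(-4.5−-2, 1−-4) = -0.4636
Δθ = wrap(-0.4636 − 3.1416) = 2.6779; ω₁ = Δθ/dt₁ = 5.3559
distance = √((1−-4)² + (-4.5−-2)²) = 5.5902; v₂ = distance/dt₂ = 11.1803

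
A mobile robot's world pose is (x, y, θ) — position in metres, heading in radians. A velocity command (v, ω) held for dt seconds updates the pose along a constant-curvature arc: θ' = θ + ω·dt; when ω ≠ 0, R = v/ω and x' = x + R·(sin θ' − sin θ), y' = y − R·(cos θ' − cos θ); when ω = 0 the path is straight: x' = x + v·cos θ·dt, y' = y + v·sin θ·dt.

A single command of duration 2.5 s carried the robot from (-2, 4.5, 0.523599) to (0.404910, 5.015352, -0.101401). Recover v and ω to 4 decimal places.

Δθ = -0.101401 − 0.523599 = -0.625000
ω = Δθ/dt = -0.625000/2.5 = -0.2500
R = Δx/(sin θ' − sin θ) = -4.0000
v = R·ω = -4.0000·-0.2500 = 1.0000

v = 1.0000, ω = -0.2500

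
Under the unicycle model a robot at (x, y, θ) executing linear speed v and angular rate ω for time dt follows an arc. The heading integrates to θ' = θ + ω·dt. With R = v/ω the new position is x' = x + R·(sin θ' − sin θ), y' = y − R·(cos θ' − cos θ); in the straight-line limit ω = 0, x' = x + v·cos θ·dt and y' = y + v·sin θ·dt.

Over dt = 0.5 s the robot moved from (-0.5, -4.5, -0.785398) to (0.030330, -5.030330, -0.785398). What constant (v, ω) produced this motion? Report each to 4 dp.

v = 1.5000, ω = 0.0000

Δθ = -0.785398 − -0.785398 = 0.000000
ω = Δθ/dt = 0.000000/0.5 = 0.0000
ω = 0 → v = (Δx·cos θ + Δy·sin θ)/dt = 1.5000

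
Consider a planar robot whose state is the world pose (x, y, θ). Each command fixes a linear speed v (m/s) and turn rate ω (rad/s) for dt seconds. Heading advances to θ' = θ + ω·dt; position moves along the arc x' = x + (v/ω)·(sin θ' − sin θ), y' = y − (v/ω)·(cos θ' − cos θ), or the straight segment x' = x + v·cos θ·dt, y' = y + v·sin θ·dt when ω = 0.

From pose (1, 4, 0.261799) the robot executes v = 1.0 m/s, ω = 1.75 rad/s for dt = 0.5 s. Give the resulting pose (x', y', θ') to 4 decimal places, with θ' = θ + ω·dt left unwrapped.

θ' = 0.2618 + 1.75·0.5 = 1.1368
R = v/ω = 1.0/1.75 = 0.5714
x' = 1 + 0.5714·(sin 1.1368 − sin 0.2618) = 1.3706
y' = 4 − 0.5714·(cos 1.1368 − cos 0.2618) = 4.3117

(1.3706, 4.3117, 1.1368)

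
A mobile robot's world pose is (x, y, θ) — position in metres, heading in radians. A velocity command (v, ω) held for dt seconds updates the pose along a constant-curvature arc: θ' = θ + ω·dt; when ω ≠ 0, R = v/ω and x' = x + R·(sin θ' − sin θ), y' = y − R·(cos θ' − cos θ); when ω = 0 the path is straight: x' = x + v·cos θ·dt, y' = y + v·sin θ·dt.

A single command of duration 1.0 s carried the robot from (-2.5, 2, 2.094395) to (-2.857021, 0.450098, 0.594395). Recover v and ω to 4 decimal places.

v = -1.7500, ω = -1.5000

Δθ = 0.594395 − 2.094395 = -1.500000
ω = Δθ/dt = -1.500000/1.0 = -1.5000
R = −Δy/(cos θ' − cos θ) = 1.1667
v = R·ω = 1.1667·-1.5000 = -1.7500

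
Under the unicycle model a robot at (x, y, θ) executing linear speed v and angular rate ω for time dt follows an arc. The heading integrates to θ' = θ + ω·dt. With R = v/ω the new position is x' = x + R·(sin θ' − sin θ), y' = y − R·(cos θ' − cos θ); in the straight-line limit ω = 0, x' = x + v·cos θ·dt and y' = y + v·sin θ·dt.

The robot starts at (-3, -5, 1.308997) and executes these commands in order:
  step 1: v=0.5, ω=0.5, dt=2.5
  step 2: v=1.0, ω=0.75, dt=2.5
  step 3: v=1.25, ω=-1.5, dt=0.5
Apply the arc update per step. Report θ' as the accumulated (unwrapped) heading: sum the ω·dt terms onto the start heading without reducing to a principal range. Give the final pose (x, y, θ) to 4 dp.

step 1: θ'=2.5590 (R=1.0000) → pose (-3.4157, -3.9061, 2.5590)
step 2: θ'=4.4340 (R=1.3333) → pose (-5.4313, -4.6531, 4.4340)
step 3: θ'=3.6840 (R=-0.8333) → pose (-5.8024, -5.1378, 3.6840)

(-5.8024, -5.1378, 3.6840)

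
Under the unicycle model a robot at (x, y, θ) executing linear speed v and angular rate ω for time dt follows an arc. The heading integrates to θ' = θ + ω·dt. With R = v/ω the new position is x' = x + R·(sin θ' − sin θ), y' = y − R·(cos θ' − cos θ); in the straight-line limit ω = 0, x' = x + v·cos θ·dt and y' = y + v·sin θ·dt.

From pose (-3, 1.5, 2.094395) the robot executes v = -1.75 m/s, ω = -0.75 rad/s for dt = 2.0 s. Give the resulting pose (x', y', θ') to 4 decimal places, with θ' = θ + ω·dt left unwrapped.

(-3.7140, -1.5998, 0.5944)

θ' = 2.0944 + -0.75·2.0 = 0.5944
R = v/ω = -1.75/-0.75 = 2.3333
x' = -3 + 2.3333·(sin 0.5944 − sin 2.0944) = -3.7140
y' = 1.5 − 2.3333·(cos 0.5944 − cos 2.0944) = -1.5998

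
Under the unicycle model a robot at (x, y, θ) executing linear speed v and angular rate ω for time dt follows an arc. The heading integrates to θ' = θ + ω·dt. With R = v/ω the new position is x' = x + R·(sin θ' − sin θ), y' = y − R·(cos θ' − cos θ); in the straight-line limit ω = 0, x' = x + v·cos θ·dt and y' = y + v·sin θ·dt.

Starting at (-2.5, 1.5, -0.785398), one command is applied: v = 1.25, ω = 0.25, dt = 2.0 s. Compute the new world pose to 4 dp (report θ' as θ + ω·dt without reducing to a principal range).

θ' = -0.7854 + 0.25·2.0 = -0.2854
R = v/ω = 1.25/0.25 = 5.0000
x' = -2.5 + 5.0000·(sin -0.2854 − sin -0.7854) = -0.3722
y' = 1.5 − 5.0000·(cos -0.2854 − cos -0.7854) = 0.2378

(-0.3722, 0.2378, -0.2854)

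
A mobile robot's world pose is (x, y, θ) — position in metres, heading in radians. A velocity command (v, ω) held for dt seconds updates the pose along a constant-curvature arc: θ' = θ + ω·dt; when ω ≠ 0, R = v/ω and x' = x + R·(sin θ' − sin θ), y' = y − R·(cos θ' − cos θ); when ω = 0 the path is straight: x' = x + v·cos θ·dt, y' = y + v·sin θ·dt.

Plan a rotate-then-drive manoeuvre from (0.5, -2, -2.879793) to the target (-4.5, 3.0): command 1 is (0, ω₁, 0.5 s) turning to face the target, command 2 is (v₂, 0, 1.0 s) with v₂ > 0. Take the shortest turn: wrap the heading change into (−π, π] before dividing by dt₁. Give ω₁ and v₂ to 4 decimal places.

ω₁ = -2.0944, v₂ = 7.0711

heading to target = atan2(3−-2, -4.5−0.5) = 2.3562
Δθ = wrap(2.3562 − -2.8798) = -1.0472; ω₁ = Δθ/dt₁ = -2.0944
distance = √((-4.5−0.5)² + (3−-2)²) = 7.0711; v₂ = distance/dt₂ = 7.0711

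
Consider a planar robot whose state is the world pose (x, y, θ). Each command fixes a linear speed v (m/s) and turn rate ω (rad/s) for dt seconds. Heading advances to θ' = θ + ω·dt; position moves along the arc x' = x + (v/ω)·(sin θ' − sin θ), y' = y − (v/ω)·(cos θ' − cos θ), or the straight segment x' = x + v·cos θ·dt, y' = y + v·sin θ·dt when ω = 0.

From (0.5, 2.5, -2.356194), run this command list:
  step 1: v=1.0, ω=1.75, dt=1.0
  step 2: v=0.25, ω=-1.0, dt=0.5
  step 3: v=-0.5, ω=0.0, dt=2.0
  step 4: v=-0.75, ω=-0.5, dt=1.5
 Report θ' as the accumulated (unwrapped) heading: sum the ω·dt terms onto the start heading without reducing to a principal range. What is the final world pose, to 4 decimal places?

step 1: θ'=-0.6062 (R=0.5714) → pose (0.5785, 1.6263, -0.6062)
step 2: θ'=-1.1062 (R=-0.2500) → pose (0.6596, 1.5329, -1.1062)
step 3: θ'=-1.1062 (straight) → pose (0.2115, 2.4269, -1.1062)
step 4: θ'=-1.8562 (R=1.5000) → pose (0.1132, 3.5213, -1.8562)

(0.1132, 3.5213, -1.8562)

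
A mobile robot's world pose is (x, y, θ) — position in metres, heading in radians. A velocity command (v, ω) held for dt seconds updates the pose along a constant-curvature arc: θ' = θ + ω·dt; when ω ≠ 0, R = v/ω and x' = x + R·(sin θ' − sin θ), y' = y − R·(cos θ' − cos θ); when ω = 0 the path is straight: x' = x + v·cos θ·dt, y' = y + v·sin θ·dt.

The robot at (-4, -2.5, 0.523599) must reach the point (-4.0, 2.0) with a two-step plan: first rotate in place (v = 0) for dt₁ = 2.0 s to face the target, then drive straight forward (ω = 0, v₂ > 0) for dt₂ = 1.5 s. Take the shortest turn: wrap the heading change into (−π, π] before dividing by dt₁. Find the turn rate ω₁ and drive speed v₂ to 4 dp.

ω₁ = 0.5236, v₂ = 3.0000

heading to target = atan2(2−-2.5, -4−-4) = 1.5708
Δθ = wrap(1.5708 − 0.5236) = 1.0472; ω₁ = Δθ/dt₁ = 0.5236
distance = √((-4−-4)² + (2−-2.5)²) = 4.5000; v₂ = distance/dt₂ = 3.0000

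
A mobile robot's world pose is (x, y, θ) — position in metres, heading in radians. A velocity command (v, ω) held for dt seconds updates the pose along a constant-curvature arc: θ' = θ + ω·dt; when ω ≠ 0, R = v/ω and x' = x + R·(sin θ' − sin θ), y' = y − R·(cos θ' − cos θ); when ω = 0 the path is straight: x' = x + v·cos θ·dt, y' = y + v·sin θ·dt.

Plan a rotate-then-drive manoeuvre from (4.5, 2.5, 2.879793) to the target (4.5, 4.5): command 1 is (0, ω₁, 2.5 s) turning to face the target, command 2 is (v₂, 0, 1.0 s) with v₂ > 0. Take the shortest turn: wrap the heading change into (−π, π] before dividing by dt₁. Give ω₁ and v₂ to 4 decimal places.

ω₁ = -0.5236, v₂ = 2.0000

heading to target = atan2(4.5−2.5, 4.5−4.5) = 1.5708
Δθ = wrap(1.5708 − 2.8798) = -1.3090; ω₁ = Δθ/dt₁ = -0.5236
distance = √((4.5−4.5)² + (4.5−2.5)²) = 2.0000; v₂ = distance/dt₂ = 2.0000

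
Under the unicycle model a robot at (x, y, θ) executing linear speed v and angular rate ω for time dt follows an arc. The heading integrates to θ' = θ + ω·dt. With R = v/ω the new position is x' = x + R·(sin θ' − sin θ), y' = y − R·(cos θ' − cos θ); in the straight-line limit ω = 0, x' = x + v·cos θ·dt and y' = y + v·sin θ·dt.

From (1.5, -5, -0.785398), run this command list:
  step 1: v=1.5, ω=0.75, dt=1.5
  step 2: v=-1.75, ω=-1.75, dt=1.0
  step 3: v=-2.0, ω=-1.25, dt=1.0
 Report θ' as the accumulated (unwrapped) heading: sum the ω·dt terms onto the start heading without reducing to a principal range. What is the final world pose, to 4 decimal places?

step 1: θ'=0.3396 (R=2.0000) → pose (3.5804, -5.4716, 0.3396)
step 2: θ'=-1.4104 (R=1.0000) → pose (2.2602, -4.6884, -1.4104)
step 3: θ'=-2.6604 (R=1.6000) → pose (3.0991, -3.0145, -2.6604)

(3.0991, -3.0145, -2.6604)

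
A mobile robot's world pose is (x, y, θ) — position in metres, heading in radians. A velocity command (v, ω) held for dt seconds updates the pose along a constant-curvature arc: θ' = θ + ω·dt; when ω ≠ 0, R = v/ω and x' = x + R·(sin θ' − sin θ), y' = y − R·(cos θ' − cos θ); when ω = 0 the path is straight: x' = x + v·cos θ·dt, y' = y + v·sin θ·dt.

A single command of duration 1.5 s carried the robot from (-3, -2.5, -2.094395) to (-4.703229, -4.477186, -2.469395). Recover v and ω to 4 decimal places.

v = 1.7500, ω = -0.2500

Δθ = -2.469395 − -2.094395 = -0.375000
ω = Δθ/dt = -0.375000/1.5 = -0.2500
R = −Δy/(cos θ' − cos θ) = -7.0000
v = R·ω = -7.0000·-0.2500 = 1.7500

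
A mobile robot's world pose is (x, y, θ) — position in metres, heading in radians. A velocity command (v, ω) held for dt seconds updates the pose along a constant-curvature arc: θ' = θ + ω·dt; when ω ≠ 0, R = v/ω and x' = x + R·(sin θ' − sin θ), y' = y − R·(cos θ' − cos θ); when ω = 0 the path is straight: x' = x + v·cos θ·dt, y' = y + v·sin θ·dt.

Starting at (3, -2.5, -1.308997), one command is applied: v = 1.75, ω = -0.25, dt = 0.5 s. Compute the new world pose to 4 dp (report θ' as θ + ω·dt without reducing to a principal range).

(3.1731, -3.3571, -1.4340)

θ' = -1.3090 + -0.25·0.5 = -1.4340
R = v/ω = 1.75/-0.25 = -7.0000
x' = 3 + -7.0000·(sin -1.4340 − sin -1.3090) = 3.1731
y' = -2.5 − -7.0000·(cos -1.4340 − cos -1.3090) = -3.3571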